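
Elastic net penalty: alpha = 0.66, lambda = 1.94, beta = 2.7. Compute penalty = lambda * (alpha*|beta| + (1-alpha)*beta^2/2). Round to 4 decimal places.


Compute:
L1 = 0.66 * 2.7 = 1.7820.
L2 = 0.34 * 2.7^2 / 2 = 1.2393.
Penalty = 1.94 * (1.7820 + 1.2393) = 5.8613.

5.8613


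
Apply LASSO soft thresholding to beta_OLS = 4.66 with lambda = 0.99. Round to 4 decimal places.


Absolute value: |4.66| = 4.66.
Compare to lambda = 0.99.
Since |beta| > lambda, coefficient = sign(beta)*(|beta| - lambda) = 3.6700.

3.6700


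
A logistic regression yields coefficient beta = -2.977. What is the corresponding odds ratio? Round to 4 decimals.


exp(-2.977) = 0.0509.
So the odds ratio is 0.0509.

0.0509


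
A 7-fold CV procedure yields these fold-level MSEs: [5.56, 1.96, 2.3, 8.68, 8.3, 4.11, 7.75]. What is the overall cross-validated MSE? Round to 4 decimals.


Total MSE across folds = 38.6600.
CV-MSE = 38.6600/7 = 5.5229.

5.5229


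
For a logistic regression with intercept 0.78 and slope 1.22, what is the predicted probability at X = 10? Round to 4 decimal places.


z = 0.78 + 1.22 * 10 = 12.9800.
Sigmoid: P = 1 / (1 + exp(-12.9800)) = 1.0000.

1.0000


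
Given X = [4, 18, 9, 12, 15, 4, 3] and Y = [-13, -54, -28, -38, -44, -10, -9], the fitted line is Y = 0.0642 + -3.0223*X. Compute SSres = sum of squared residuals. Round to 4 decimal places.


Predicted values from Y = 0.0642 + -3.0223*X.
Residuals: [-0.9750, 0.3372, -0.8635, -1.7966, 1.2703, 2.0250, 0.0027].
SSres = 10.7520.

10.7520


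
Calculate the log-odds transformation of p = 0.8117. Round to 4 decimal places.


1 - p = 0.1883.
p/(1-p) = 4.3107.
logit = ln(4.3107) = 1.4611.

1.4611


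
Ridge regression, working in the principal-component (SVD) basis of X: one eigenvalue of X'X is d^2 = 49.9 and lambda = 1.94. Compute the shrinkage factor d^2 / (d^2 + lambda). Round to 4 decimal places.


d^2 + lambda = 49.9 + 1.94 = 51.8400.
Shrinkage factor = 49.9/51.8400 = 0.9626.

0.9626


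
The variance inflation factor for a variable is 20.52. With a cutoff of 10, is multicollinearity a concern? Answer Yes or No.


The threshold is 10.
VIF = 20.52 is >= 10.
Multicollinearity indication: Yes.

Yes


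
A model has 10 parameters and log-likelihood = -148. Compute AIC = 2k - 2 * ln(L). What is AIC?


AIC = 2*10 - 2*(-148).
= 20 + 296 = 316.

316


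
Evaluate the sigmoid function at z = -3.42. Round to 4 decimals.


First, exp(3.4200) = 30.5694.
Then sigma(z) = 1/(1 + 30.5694) = 0.0317.

0.0317


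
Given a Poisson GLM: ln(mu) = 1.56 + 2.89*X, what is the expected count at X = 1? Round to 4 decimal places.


Compute eta = 1.56 + 2.89 * 1 = 4.4500.
Apply inverse link: mu = e^4.4500 = 85.6269.

85.6269


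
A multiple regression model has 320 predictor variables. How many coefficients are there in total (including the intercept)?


Including the intercept, the model has 320 predictor coefficients + 1 intercept.
Total = 321.

321


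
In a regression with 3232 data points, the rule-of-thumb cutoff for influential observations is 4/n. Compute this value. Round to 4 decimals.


Using the rule of thumb:
Threshold = 4 / 3232 = 0.0012.

0.0012


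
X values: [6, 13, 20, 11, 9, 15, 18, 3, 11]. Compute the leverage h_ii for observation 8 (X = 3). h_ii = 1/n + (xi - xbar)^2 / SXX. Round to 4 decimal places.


Mean of X: xbar = 11.7778.
SXX = 237.5556.
For X = 3: h = 1/9 + (3 - 11.7778)^2/237.5556 = 0.4355.

0.4355


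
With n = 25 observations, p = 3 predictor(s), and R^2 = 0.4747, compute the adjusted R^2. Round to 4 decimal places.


Using the formula:
(1 - 0.4747) = 0.5253.
Multiply by 24/21: 0.5253 * 24 = 12.6072, then 12.6072 / 21 = 0.6003.
Adj R^2 = 1 - 0.6003 = 0.3997.

0.3997


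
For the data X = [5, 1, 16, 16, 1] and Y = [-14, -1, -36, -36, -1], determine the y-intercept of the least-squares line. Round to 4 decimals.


First find the slope: b1 = -2.2896.
Means: xbar = 7.8000, ybar = -17.6000.
b0 = ybar - b1 * xbar = -17.6000 - -2.2896 * 7.8000 = 0.2589.

0.2589


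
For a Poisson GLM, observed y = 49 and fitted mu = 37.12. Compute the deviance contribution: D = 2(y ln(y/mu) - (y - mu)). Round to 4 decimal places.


First: ln(49/37.12) = 0.277664.
Then: 49 * 0.277664 = 13.605536.
y - mu = 49 - 37.12 = 11.88.
D = 2(13.605536 - 11.88) = 3.451072, which rounds to 3.4511.

3.4511


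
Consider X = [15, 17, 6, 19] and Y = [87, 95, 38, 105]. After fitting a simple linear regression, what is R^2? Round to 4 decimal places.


The fitted line is Y = 7.4025 + 5.1823*X.
SSres = 4.7190, SStot = 2656.7500.
R^2 = 1 - SSres/SStot = 0.9982.

0.9982


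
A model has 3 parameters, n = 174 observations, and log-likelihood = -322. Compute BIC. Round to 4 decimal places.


k * ln(n) = 3 * ln(174) = 3 * 5.159055 = 15.477165.
-2 * loglik = -2 * (-322) = 644.
BIC = 15.477165 + 644 = 659.477165, which rounds to 659.4772.

659.4772


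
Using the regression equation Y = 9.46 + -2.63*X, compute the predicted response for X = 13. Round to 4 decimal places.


Predicted value:
Y = 9.46 + (-2.63)(13) = 9.46 + -34.1900 = -24.7300.

-24.7300


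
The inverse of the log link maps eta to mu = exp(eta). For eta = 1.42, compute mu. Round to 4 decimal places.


mu = exp(eta) = exp(1.42).
= 4.1371.

4.1371


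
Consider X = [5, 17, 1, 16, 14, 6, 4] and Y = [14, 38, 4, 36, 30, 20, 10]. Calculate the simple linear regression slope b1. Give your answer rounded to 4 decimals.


First compute the means: xbar = 9.0000, ybar = 21.7143.
Then S_xx = sum((xi - xbar)^2) = 252.0000.
S_xy = sum((xi - xbar)(yi - ybar)) = 508.0000.
b1 = S_xy / S_xx = 508.0000 / 252.0000 = 2.0159.

2.0159


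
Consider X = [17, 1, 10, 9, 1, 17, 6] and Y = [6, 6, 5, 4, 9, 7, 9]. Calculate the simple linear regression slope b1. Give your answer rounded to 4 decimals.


Calculate xbar = 8.7143, ybar = 6.5714.
S_xx = 265.4286, S_xy = -24.8571.
Using b1 = S_xy / S_xx = -24.8571 / 265.4286, we get b1 = -0.0936.

-0.0936


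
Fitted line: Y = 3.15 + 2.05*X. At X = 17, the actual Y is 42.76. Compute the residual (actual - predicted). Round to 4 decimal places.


Compute yhat = 3.15 + (2.05)(17) = 38.0000.
Residual = actual - predicted = 42.76 - 38.0000 = 4.7600.

4.7600


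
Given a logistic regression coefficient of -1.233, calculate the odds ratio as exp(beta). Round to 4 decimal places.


Odds ratio = exp(beta) = exp(-1.233).
= 0.2914.

0.2914


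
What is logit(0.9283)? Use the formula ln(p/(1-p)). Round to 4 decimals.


Compute the odds: 0.9283/0.0717 = 12.9470.
Take the natural log: ln(12.9470) = 2.5609.

2.5609


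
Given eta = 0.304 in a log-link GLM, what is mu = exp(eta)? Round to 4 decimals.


Apply the inverse link:
mu = e^0.304 = 1.3553.

1.3553


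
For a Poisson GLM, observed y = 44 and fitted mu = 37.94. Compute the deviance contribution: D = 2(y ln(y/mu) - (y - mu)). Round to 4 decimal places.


First: ln(44/37.94) = 0.148184.
Then: 44 * 0.148184 = 6.520096.
y - mu = 44 - 37.94 = 6.06.
D = 2(6.520096 - 6.06) = 0.920192, which rounds to 0.9202.

0.9202


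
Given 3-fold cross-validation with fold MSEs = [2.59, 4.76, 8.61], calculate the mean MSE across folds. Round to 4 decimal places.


Add all fold MSEs: 15.9600.
Divide by k = 3: 15.9600/3 = 5.3200.

5.3200


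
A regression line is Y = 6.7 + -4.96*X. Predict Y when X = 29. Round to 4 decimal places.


Substitute X = 29 into the equation:
Y = 6.7 + -4.96 * 29 = 6.7 + -143.8400 = -137.1400.

-137.1400


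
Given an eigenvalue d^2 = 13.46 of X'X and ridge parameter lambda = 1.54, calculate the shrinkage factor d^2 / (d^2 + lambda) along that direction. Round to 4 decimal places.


Compute the denominator: 13.46 + 1.54 = 15.0000.
Shrinkage factor = 13.46 / 15.0000 = 0.8973.

0.8973


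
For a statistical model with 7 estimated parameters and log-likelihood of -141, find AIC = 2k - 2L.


Compute:
2k = 2*7 = 14.
-2*loglik = -2*(-141) = 282.
AIC = 14 + 282 = 296.

296


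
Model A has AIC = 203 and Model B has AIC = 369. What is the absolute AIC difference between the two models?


|AIC_A - AIC_B| = |203 - 369| = 166.
Model A is preferred (lower AIC).

166


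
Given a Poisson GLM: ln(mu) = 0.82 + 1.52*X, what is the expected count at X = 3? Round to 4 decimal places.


Linear predictor: eta = 0.82 + (1.52)(3) = 5.3800.
Expected count: mu = exp(5.3800) = 217.0223.

217.0223


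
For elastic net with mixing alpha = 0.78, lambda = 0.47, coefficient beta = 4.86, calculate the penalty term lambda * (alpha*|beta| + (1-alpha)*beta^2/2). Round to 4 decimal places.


Compute:
L1 = 0.78 * 4.86 = 3.7908.
L2 = 0.22 * 4.86^2 / 2 = 2.5982.
Penalty = 0.47 * (3.7908 + 2.5982) = 3.0028.

3.0028


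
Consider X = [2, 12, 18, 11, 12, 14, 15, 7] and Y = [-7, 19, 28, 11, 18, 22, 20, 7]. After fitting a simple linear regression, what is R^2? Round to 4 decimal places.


After computing the OLS fit (b0=-9.7207, b1=2.1513):
SSres = 36.0669, SStot = 831.5000.
R^2 = 1 - 36.0669/831.5000 = 0.9566.

0.9566


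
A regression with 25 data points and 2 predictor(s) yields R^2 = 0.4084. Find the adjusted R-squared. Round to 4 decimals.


Using the formula:
(1 - 0.4084) = 0.5916.
Multiply by 24/22: 0.5916 * 24 = 14.1984, then 14.1984 / 22 = 0.6454.
Adj R^2 = 1 - 0.6454 = 0.3546.

0.3546


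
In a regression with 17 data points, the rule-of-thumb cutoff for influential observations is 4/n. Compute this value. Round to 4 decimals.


Cook's distance cutoff = 4/n = 4/17.
= 0.2353.

0.2353


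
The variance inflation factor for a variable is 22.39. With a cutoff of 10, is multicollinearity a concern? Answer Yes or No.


Compare VIF = 22.39 to the threshold of 10.
22.39 >= 10, so the answer is Yes.

Yes


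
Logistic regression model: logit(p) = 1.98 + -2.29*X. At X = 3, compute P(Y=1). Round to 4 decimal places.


z = 1.98 + -2.29 * 3 = -4.8900.
Sigmoid: P = 1 / (1 + exp(4.8900)) = 0.0075.

0.0075


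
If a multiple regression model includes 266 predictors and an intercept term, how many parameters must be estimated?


Each predictor gets one coefficient, plus one intercept.
Total parameters = 266 + 1 = 267.

267


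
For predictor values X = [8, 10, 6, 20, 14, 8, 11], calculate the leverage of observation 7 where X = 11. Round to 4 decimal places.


n = 7, xbar = 11.0000.
SXX = sum((xi - xbar)^2) = 134.0000.
h = 1/7 + (11 - 11.0000)^2 / 134.0000 = 0.1429.

0.1429


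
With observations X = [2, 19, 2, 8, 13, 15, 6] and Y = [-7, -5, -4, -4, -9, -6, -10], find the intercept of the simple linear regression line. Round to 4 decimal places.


First find the slope: b1 = 0.0072.
Means: xbar = 9.2857, ybar = -6.4286.
b0 = ybar - b1 * xbar = -6.4286 - 0.0072 * 9.2857 = -6.4950.

-6.4950


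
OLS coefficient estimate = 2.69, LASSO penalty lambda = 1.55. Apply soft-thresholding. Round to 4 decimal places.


|beta_OLS| = 2.69.
lambda = 1.55.
Since |beta| > lambda, coefficient = sign(beta)*(|beta| - lambda) = 1.1400.
Result = 1.1400.

1.1400


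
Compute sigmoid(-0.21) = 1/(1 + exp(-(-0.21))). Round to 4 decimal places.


First, exp(0.2100) = 1.2337.
Then sigma(z) = 1/(1 + 1.2337) = 0.4477.

0.4477


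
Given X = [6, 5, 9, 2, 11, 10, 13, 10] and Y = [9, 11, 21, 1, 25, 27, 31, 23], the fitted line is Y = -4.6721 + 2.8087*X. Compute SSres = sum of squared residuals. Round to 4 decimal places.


For each point, residual = actual - predicted.
Residuals: [-3.1801, 1.6286, 0.3938, 0.0547, -1.2236, 3.5851, -0.8410, -0.4149].
Sum of squared residuals = 28.1530.

28.1530


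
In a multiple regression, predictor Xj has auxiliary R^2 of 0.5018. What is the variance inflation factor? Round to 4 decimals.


Denominator: 1 - 0.5018 = 0.4982.
VIF = 1 / 0.4982 = 2.0072.

2.0072


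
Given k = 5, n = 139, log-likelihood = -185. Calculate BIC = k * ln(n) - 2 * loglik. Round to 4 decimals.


k * ln(n) = 5 * ln(139) = 5 * 4.934474 = 24.672370.
-2 * loglik = -2 * (-185) = 370.
BIC = 24.672370 + 370 = 394.672370, which rounds to 394.6724.

394.6724


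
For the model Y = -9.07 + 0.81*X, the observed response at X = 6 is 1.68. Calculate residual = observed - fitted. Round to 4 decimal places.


Compute yhat = -9.07 + (0.81)(6) = -4.2100.
Residual = actual - predicted = 1.68 - -4.2100 = 5.8900.

5.8900


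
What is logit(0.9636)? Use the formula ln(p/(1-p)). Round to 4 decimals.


Compute the odds: 0.9636/0.0364 = 26.4725.
Take the natural log: ln(26.4725) = 3.2761.

3.2761


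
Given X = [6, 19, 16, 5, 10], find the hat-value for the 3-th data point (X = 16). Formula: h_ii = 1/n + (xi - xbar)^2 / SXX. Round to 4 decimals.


Mean of X: xbar = 11.2000.
SXX = 150.8000.
For X = 16: h = 1/5 + (16 - 11.2000)^2/150.8000 = 0.3528.

0.3528


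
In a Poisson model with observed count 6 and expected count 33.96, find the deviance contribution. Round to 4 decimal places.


First: ln(6/33.96) = -1.733424.
Then: 6 * -1.733424 = -10.400544.
y - mu = 6 - 33.96 = -27.96.
D = 2(-10.400544 - -27.96) = 35.118912, which rounds to 35.1189.

35.1189


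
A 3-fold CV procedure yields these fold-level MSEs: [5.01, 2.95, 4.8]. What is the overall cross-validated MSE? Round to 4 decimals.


Add all fold MSEs: 12.7600.
Divide by k = 3: 12.7600/3 = 4.2533.

4.2533


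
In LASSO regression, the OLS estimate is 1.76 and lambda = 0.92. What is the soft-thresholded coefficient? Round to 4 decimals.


Absolute value: |1.76| = 1.76.
Compare to lambda = 0.92.
Since |beta| > lambda, coefficient = sign(beta)*(|beta| - lambda) = 0.8400.

0.8400


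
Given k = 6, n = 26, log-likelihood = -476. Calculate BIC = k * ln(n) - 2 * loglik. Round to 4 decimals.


k * ln(n) = 6 * ln(26) = 6 * 3.258097 = 19.548582.
-2 * loglik = -2 * (-476) = 952.
BIC = 19.548582 + 952 = 971.548582, which rounds to 971.5486.

971.5486


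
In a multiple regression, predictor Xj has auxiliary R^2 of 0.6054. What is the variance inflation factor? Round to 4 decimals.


Denominator: 1 - 0.6054 = 0.3946.
VIF = 1 / 0.3946 = 2.5342.

2.5342


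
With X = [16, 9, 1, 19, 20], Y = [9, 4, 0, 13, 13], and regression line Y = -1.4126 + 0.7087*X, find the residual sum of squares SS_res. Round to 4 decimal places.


For each point, residual = actual - predicted.
Residuals: [-0.9266, -0.9657, 0.7039, 0.9473, 0.2386].
Sum of squared residuals = 3.2409.

3.2409


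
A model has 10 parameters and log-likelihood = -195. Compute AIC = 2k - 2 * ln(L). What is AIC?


AIC = 2k - 2*loglik = 2(10) - 2(-195).
= 20 + 390 = 410.

410


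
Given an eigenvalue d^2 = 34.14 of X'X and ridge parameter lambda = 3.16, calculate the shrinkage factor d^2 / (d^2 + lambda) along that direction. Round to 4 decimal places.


d^2 + lambda = 34.14 + 3.16 = 37.3000.
Shrinkage factor = 34.14/37.3000 = 0.9153.

0.9153


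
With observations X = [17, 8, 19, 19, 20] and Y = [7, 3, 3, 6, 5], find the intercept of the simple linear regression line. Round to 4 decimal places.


First find the slope: b1 = 0.1605.
Means: xbar = 16.6000, ybar = 4.8000.
b0 = ybar - b1 * xbar = 4.8000 - 0.1605 * 16.6000 = 2.1358.

2.1358


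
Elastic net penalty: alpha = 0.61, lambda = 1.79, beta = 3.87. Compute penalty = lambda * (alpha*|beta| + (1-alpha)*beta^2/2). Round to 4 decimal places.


Compute:
L1 = 0.61 * 3.87 = 2.3607.
L2 = 0.39 * 3.87^2 / 2 = 2.9205.
Penalty = 1.79 * (2.3607 + 2.9205) = 9.4533.

9.4533


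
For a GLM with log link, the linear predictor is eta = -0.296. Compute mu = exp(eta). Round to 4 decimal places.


Apply the inverse link:
mu = e^-0.296 = 0.7438.

0.7438


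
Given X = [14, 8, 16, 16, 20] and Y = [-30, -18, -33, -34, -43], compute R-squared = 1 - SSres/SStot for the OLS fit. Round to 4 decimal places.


The fitted line is Y = -1.2292 + -2.0521*X.
SSres = 1.7917, SStot = 325.2000.
R^2 = 1 - SSres/SStot = 0.9945.

0.9945


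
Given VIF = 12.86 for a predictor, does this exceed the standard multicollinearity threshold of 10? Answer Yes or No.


Check: VIF = 12.86 vs threshold = 10.
Since 12.86 >= 10, the answer is Yes.

Yes


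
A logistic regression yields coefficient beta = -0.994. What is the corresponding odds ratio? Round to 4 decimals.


The odds ratio is computed as:
OR = e^(-0.994) = 0.3701.

0.3701


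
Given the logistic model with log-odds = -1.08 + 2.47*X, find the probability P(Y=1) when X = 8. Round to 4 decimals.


Linear predictor: z = -1.08 + 2.47 * 8 = 18.6800.
P = 1/(1 + exp(-18.6800)) = 1/(1 + 0.0000) = 1.0000.

1.0000


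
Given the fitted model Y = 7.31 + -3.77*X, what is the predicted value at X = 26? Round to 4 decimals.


Substitute X = 26 into the equation:
Y = 7.31 + -3.77 * 26 = 7.31 + -98.0200 = -90.7100.

-90.7100


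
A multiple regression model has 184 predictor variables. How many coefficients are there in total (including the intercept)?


Total coefficients = number of predictors + 1 (for the intercept).
= 184 + 1 = 185.

185


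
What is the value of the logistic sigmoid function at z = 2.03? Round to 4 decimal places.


First, exp(-2.0300) = 0.1313.
Then sigma(z) = 1/(1 + 0.1313) = 0.8839.

0.8839


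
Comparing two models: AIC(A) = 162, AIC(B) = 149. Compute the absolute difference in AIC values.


Absolute difference = |162 - 149| = 13.
The model with lower AIC (B) is preferred.

13


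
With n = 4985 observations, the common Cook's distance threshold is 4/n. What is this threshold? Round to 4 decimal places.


The threshold is 4/n.
4/4985 = 0.0008.

0.0008


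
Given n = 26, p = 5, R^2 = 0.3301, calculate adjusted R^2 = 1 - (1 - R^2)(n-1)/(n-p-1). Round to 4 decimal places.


Using the formula:
(1 - 0.3301) = 0.6699.
Multiply by 25/20: 0.6699 * 25 = 16.7475, then 16.7475 / 20 = 0.8374.
Adj R^2 = 1 - 0.8374 = 0.1626.

0.1626


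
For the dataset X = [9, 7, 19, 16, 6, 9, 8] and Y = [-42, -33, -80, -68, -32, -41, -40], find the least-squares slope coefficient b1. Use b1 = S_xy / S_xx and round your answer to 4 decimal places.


The sample means are xbar = 10.5714 and ybar = -48.0000.
Compute S_xx = 145.7143 and S_xy = -546.0000.
Slope b1 = S_xy / S_xx = -546.0000 / 145.7143 = -3.7471.

-3.7471


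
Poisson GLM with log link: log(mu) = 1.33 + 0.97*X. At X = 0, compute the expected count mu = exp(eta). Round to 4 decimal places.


Compute eta = 1.33 + 0.97 * 0 = 1.3300.
Apply inverse link: mu = e^1.3300 = 3.7810.

3.7810


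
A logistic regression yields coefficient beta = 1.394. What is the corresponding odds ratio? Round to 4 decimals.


exp(1.394) = 4.0309.
So the odds ratio is 4.0309.

4.0309


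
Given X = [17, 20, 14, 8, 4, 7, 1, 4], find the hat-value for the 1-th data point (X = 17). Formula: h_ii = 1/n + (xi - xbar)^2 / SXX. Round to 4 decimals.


Compute xbar = 9.3750 with n = 8 observations.
SXX = 327.8750.
Leverage = 1/8 + (17 - 9.3750)^2/327.8750 = 0.3023.

0.3023


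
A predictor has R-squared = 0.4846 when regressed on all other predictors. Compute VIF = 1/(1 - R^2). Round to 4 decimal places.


VIF = 1 / (1 - 0.4846).
= 1 / 0.5154 = 1.9402.

1.9402


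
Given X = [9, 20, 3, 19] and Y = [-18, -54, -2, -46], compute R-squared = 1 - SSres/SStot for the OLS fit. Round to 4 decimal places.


Fit the OLS line: b0 = 7.5990, b1 = -2.9489.
SSres = 14.2267.
SStot = 1760.0000.
R^2 = 1 - 14.2267/1760.0000 = 0.9919.

0.9919


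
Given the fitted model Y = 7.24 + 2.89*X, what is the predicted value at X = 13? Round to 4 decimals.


Predicted value:
Y = 7.24 + (2.89)(13) = 7.24 + 37.5700 = 44.8100.

44.8100


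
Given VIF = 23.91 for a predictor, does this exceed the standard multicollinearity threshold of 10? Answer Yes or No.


Check: VIF = 23.91 vs threshold = 10.
Since 23.91 >= 10, the answer is Yes.

Yes


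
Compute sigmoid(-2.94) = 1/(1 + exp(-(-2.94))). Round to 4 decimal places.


exp(2.9400) = 18.9158.
1 + exp(-z) = 19.9158.
sigmoid = 1/19.9158 = 0.0502.

0.0502


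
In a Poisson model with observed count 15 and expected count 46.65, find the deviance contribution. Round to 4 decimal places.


First: ln(15/46.65) = -1.134623.
Then: 15 * -1.134623 = -17.019345.
y - mu = 15 - 46.65 = -31.65.
D = 2(-17.019345 - -31.65) = 29.261310, which rounds to 29.2613.

29.2613


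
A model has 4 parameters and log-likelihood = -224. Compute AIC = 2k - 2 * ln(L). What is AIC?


AIC = 2k - 2*loglik = 2(4) - 2(-224).
= 8 + 448 = 456.

456


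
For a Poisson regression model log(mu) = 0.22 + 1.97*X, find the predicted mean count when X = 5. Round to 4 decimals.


eta = 0.22 + 1.97 * 5 = 10.0700.
mu = exp(10.0700) = 23623.5648.

23623.5648


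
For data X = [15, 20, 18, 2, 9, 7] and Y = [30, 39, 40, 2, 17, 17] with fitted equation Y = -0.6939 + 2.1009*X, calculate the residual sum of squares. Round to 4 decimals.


Compute predicted values, then residuals = yi - yhat_i.
Residuals: [-0.8196, -2.3241, 2.8777, -1.5079, -1.2142, 2.9876].
SSres = sum(residual^2) = 27.0281.

27.0281


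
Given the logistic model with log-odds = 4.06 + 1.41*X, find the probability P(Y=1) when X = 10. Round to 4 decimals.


z = 4.06 + 1.41 * 10 = 18.1600.
Sigmoid: P = 1 / (1 + exp(-18.1600)) = 1.0000.

1.0000


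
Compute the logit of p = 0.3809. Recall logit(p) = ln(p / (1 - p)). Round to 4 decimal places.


The odds are p/(1-p) = 0.3809 / 0.6191 = 0.6152.
logit(p) = ln(0.6152) = -0.4857.

-0.4857


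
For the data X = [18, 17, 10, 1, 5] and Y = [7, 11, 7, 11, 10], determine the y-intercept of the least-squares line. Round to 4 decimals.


The slope is b1 = -0.1152.
Sample means are xbar = 10.2000 and ybar = 9.2000.
Intercept: b0 = 9.2000 - (-0.1152)(10.2000) = 10.3748.

10.3748


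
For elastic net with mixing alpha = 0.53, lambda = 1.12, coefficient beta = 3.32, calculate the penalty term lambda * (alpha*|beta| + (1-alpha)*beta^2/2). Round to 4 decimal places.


alpha * |beta| = 0.53 * 3.32 = 1.7596.
(1-alpha) * beta^2/2 = 0.47 * 11.0224/2 = 2.5903.
Total = 1.12 * (1.7596 + 2.5903) = 4.8718.

4.8718


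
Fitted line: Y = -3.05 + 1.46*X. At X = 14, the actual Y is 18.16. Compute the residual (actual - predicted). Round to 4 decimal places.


Fitted value at X = 14 is yhat = -3.05 + 1.46*14 = 17.3900.
Residual = 18.16 - 17.3900 = 0.7700.

0.7700


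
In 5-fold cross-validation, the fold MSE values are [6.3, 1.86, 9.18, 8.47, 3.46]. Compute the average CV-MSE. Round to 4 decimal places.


Sum of fold MSEs = 29.2700.
Average = 29.2700 / 5 = 5.8540.

5.8540


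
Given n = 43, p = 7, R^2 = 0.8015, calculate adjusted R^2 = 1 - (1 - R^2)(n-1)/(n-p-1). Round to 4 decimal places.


Adjusted R^2 = 1 - (1 - R^2) * (n-1)/(n-p-1).
(1 - R^2) = 0.1985.
(n-1)/(n-p-1) = 42/35.
(1 - R^2) * (n-1) = 0.1985 * 42 = 8.3370.
Divide by (n-p-1): 8.3370 / 35 = 0.2382.
Adj R^2 = 1 - 0.2382 = 0.7618.

0.7618


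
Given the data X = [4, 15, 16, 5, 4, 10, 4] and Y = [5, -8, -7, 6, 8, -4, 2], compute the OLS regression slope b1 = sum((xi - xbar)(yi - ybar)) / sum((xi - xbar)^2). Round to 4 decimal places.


Calculate xbar = 8.2857, ybar = 0.2857.
S_xx = 173.4286, S_xy = -198.5714.
Using b1 = S_xy / S_xx = -198.5714 / 173.4286, we get b1 = -1.1450.

-1.1450


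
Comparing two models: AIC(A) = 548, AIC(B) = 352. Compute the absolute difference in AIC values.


|AIC_A - AIC_B| = |548 - 352| = 196.
Model B is preferred (lower AIC).

196


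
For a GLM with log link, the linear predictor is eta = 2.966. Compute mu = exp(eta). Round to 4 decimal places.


mu = exp(eta) = exp(2.966).
= 19.4141.

19.4141


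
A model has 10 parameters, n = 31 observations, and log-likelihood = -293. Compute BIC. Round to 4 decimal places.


ln(31) = 3.433987.
k * ln(n) = 10 * 3.433987 = 34.339870.
-2L = 586.
BIC = 34.339870 + 586 = 620.339870, which rounds to 620.3399.

620.3399


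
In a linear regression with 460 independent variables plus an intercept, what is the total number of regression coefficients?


Including the intercept, the model has 460 predictor coefficients + 1 intercept.
Total = 461.

461


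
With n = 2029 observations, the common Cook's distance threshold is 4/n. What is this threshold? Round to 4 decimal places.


Using the rule of thumb:
Threshold = 4 / 2029 = 0.0020.

0.0020


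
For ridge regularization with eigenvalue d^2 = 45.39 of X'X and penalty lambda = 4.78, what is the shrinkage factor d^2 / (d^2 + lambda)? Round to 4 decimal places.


Compute the denominator: 45.39 + 4.78 = 50.1700.
Shrinkage factor = 45.39 / 50.1700 = 0.9047.

0.9047


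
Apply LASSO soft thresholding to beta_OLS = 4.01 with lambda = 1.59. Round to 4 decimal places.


|beta_OLS| = 4.01.
lambda = 1.59.
Since |beta| > lambda, coefficient = sign(beta)*(|beta| - lambda) = 2.4200.
Result = 2.4200.

2.4200


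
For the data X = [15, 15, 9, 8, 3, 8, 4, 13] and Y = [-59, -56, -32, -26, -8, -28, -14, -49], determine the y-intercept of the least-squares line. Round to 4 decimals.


Compute b1 = -4.0834 from the OLS formula.
With xbar = 9.3750 and ybar = -34.0000, the intercept is:
b0 = -34.0000 - -4.0834 * 9.3750 = 4.2819.

4.2819


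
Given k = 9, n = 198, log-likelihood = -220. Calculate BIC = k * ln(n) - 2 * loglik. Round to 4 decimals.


ln(198) = 5.288267.
k * ln(n) = 9 * 5.288267 = 47.594403.
-2L = 440.
BIC = 47.594403 + 440 = 487.594403, which rounds to 487.5944.

487.5944


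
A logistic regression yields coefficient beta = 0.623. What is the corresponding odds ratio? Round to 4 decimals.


The odds ratio is computed as:
OR = e^(0.623) = 1.8645.

1.8645


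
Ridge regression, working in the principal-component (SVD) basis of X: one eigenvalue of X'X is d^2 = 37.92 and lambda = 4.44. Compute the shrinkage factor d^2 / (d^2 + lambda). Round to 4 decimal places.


Compute the denominator: 37.92 + 4.44 = 42.3600.
Shrinkage factor = 37.92 / 42.3600 = 0.8952.

0.8952


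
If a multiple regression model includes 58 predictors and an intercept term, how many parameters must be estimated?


Total coefficients = number of predictors + 1 (for the intercept).
= 58 + 1 = 59.

59


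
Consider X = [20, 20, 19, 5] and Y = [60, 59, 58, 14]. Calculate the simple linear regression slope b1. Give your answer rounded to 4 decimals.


First compute the means: xbar = 16.0000, ybar = 47.7500.
Then S_xx = sum((xi - xbar)^2) = 162.0000.
S_xy = sum((xi - xbar)(yi - ybar)) = 496.0000.
b1 = S_xy / S_xx = 496.0000 / 162.0000 = 3.0617.

3.0617


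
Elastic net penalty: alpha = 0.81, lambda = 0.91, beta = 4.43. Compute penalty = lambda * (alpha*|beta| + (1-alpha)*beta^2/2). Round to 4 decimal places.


alpha * |beta| = 0.81 * 4.43 = 3.5883.
(1-alpha) * beta^2/2 = 0.19 * 19.6249/2 = 1.8644.
Total = 0.91 * (3.5883 + 1.8644) = 4.9619.

4.9619


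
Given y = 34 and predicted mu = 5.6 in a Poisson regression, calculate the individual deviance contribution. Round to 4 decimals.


Compute y*ln(y/mu) = 34*ln(34/5.6) = 34*1.803594 = 61.322196.
y - mu = 28.4.
D = 2*(61.322196 - (28.4)) = 65.844392, which rounds to 65.8444.

65.8444


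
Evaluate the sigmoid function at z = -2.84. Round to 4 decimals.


First, exp(2.8400) = 17.1158.
Then sigma(z) = 1/(1 + 17.1158) = 0.0552.

0.0552


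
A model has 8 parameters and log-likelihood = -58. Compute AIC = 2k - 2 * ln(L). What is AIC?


AIC = 2k - 2*loglik = 2(8) - 2(-58).
= 16 + 116 = 132.

132


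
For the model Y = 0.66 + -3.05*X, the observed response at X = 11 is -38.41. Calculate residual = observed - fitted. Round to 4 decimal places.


Predicted = 0.66 + -3.05 * 11 = -32.8900.
Residual = -38.41 - -32.8900 = -5.5200.

-5.5200


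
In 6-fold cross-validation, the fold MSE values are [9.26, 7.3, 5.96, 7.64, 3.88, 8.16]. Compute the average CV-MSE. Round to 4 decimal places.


Add all fold MSEs: 42.2000.
Divide by k = 6: 42.2000/6 = 7.0333.

7.0333


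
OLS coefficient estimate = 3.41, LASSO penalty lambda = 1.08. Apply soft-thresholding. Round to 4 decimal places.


Check: |3.41| = 3.41 vs lambda = 1.08.
Since |beta| > lambda, coefficient = sign(beta)*(|beta| - lambda) = 2.3300.
Soft-thresholded coefficient = 2.3300.

2.3300


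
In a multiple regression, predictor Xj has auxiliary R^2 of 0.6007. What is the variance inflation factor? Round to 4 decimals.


VIF = 1 / (1 - 0.6007).
= 1 / 0.3993 = 2.5044.

2.5044


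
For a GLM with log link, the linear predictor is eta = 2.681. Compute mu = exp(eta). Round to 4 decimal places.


The inverse log link gives:
mu = exp(2.681) = 14.5997.

14.5997


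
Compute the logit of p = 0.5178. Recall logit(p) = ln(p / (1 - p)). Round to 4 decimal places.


The odds are p/(1-p) = 0.5178 / 0.4822 = 1.0738.
logit(p) = ln(1.0738) = 0.0712.

0.0712


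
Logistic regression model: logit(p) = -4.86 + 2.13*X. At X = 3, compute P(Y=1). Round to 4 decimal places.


Linear predictor: z = -4.86 + 2.13 * 3 = 1.5300.
P = 1/(1 + exp(-1.5300)) = 1/(1 + 0.2165) = 0.8220.

0.8220


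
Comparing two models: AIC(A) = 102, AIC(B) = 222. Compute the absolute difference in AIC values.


Compute |102 - 222| = 120.
Model A has the smaller AIC.

120


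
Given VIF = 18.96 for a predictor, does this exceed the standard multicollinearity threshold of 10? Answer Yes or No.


The threshold is 10.
VIF = 18.96 is >= 10.
Multicollinearity indication: Yes.

Yes


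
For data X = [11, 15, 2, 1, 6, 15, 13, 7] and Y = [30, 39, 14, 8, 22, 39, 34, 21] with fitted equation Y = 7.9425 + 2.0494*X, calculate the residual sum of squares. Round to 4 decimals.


For each point, residual = actual - predicted.
Residuals: [-0.4859, 0.3165, 1.9587, -1.9919, 1.7611, 0.3165, -0.5847, -1.2883].
Sum of squared residuals = 13.3437.

13.3437


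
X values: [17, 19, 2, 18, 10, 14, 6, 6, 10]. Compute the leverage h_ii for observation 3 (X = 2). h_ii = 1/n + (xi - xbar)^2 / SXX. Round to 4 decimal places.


n = 9, xbar = 11.3333.
SXX = sum((xi - xbar)^2) = 290.0000.
h = 1/9 + (2 - 11.3333)^2 / 290.0000 = 0.4115.

0.4115


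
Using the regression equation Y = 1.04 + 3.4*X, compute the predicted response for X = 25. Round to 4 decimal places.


Predicted value:
Y = 1.04 + (3.4)(25) = 1.04 + 85.0000 = 86.0400.

86.0400


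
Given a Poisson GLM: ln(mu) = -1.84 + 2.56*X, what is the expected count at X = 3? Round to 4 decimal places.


Linear predictor: eta = -1.84 + (2.56)(3) = 5.8400.
Expected count: mu = exp(5.8400) = 343.7793.

343.7793


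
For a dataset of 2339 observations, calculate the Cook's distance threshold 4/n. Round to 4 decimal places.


Cook's distance cutoff = 4/n = 4/2339.
= 0.0017.

0.0017


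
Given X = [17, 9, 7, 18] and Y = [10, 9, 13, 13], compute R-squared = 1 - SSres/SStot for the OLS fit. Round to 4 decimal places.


Fit the OLS line: b0 = 10.9407, b1 = 0.0243.
SSres = 12.6954.
SStot = 12.7500.
R^2 = 1 - 12.6954/12.7500 = 0.0043.

0.0043


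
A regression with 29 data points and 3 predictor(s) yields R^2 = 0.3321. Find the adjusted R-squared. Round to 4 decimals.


Adjusted R^2 = 1 - (1 - R^2) * (n-1)/(n-p-1).
(1 - R^2) = 0.6679.
(n-1)/(n-p-1) = 28/25.
(1 - R^2) * (n-1) = 0.6679 * 28 = 18.7012.
Divide by (n-p-1): 18.7012 / 25 = 0.7480.
Adj R^2 = 1 - 0.7480 = 0.2520.

0.2520


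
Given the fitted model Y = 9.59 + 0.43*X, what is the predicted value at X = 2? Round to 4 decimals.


Predicted value:
Y = 9.59 + (0.43)(2) = 9.59 + 0.8600 = 10.4500.

10.4500


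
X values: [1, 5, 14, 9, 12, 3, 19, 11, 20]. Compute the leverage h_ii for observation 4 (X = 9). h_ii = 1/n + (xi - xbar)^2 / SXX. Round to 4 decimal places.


n = 9, xbar = 10.4444.
SXX = sum((xi - xbar)^2) = 356.2222.
h = 1/9 + (9 - 10.4444)^2 / 356.2222 = 0.1170.

0.1170


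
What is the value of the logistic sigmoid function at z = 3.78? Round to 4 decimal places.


Compute exp(-3.7800) = 0.0228.
Sigmoid = 1 / (1 + 0.0228) = 1 / 1.0228 = 0.9777.

0.9777


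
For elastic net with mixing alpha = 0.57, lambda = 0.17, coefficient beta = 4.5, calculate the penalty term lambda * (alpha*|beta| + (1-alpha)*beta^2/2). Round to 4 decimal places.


Compute:
L1 = 0.57 * 4.5 = 2.5650.
L2 = 0.43 * 4.5^2 / 2 = 4.3538.
Penalty = 0.17 * (2.5650 + 4.3538) = 1.1762.

1.1762


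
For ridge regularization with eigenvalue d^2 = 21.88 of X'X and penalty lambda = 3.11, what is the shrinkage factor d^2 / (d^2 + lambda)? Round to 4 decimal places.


Compute the denominator: 21.88 + 3.11 = 24.9900.
Shrinkage factor = 21.88 / 24.9900 = 0.8756.

0.8756


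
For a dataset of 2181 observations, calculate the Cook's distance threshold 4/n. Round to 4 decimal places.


Cook's distance cutoff = 4/n = 4/2181.
= 0.0018.

0.0018


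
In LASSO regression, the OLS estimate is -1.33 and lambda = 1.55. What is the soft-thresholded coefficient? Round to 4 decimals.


Check: |-1.33| = 1.33 vs lambda = 1.55.
Since |beta| <= lambda, the coefficient is set to 0.
Soft-thresholded coefficient = 0.0000.

0.0000


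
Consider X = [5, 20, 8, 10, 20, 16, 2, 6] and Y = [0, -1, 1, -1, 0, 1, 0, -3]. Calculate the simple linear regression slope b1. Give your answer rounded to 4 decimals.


The sample means are xbar = 10.8750 and ybar = -0.3750.
Compute S_xx = 338.8750 and S_xy = 8.6250.
Slope b1 = S_xy / S_xx = 8.6250 / 338.8750 = 0.0255.

0.0255


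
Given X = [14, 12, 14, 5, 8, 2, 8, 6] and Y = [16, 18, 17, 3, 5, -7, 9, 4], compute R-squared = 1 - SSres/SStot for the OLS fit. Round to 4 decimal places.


Fit the OLS line: b0 = -8.2633, b1 = 1.9001.
SSres = 37.5387.
SStot = 520.8750.
R^2 = 1 - 37.5387/520.8750 = 0.9279.

0.9279


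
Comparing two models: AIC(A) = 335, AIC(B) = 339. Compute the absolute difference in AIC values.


Compute |335 - 339| = 4.
Model A has the smaller AIC.

4


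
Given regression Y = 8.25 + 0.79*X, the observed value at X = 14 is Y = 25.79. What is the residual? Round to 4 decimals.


Fitted value at X = 14 is yhat = 8.25 + 0.79*14 = 19.3100.
Residual = 25.79 - 19.3100 = 6.4800.

6.4800


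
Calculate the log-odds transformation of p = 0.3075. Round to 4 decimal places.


Compute the odds: 0.3075/0.6925 = 0.4440.
Take the natural log: ln(0.4440) = -0.8118.

-0.8118


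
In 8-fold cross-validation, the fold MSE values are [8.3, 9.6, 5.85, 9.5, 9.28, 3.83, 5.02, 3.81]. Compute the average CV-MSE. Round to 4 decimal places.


Total MSE across folds = 55.1900.
CV-MSE = 55.1900/8 = 6.8988.

6.8988


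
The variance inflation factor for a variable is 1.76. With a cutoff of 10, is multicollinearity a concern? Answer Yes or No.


Compare VIF = 1.76 to the threshold of 10.
1.76 < 10, so the answer is No.

No


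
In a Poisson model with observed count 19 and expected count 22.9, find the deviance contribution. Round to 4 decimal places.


First: ln(19/22.9) = -0.186698.
Then: 19 * -0.186698 = -3.547262.
y - mu = 19 - 22.9 = -3.9.
D = 2(-3.547262 - -3.9) = 0.705476, which rounds to 0.7055.

0.7055


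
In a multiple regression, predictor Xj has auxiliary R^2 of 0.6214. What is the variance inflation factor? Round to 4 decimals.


Using VIF = 1/(1 - R^2_j):
1 - 0.6214 = 0.3786.
VIF = 2.6413.

2.6413


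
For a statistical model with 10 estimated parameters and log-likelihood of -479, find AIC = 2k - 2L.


Compute:
2k = 2*10 = 20.
-2*loglik = -2*(-479) = 958.
AIC = 20 + 958 = 978.

978


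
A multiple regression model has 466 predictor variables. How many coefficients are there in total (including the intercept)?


Total coefficients = number of predictors + 1 (for the intercept).
= 466 + 1 = 467.

467


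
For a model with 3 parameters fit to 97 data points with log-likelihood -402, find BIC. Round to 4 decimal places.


k * ln(n) = 3 * ln(97) = 3 * 4.574711 = 13.724133.
-2 * loglik = -2 * (-402) = 804.
BIC = 13.724133 + 804 = 817.724133, which rounds to 817.7241.

817.7241


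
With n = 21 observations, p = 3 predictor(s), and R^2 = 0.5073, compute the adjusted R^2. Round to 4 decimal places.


Plug in: Adj R^2 = 1 - (1 - 0.5073) * 20/17.
= 1 - 0.4927 * 20/17
= 1 - 9.8540 / 17
= 1 - 0.5796 = 0.4204.

0.4204


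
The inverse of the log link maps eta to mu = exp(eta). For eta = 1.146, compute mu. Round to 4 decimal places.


mu = exp(eta) = exp(1.146).
= 3.1456.

3.1456


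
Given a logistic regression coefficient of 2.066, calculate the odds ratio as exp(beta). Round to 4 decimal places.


Odds ratio = exp(beta) = exp(2.066).
= 7.8932.

7.8932


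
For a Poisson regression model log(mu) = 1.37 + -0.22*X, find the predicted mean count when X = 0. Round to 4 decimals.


Linear predictor: eta = 1.37 + (-0.22)(0) = 1.3700.
Expected count: mu = exp(1.3700) = 3.9354.

3.9354


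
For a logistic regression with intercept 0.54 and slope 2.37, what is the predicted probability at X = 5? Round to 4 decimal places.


Compute z = 0.54 + (2.37)(5) = 12.3900.
exp(-z) = 0.0000.
P = 1/(1 + 0.0000) = 1.0000.

1.0000


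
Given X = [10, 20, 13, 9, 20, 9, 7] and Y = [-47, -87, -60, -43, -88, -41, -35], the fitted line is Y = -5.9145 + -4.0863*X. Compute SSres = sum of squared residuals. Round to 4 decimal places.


For each point, residual = actual - predicted.
Residuals: [-0.2225, 0.6405, -0.9636, -0.3088, -0.3595, 1.6912, -0.4814].
Sum of squared residuals = 4.7048.

4.7048


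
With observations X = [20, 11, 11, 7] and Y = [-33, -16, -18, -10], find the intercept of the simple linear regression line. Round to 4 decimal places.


First find the slope: b1 = -1.7713.
Means: xbar = 12.2500, ybar = -19.2500.
b0 = ybar - b1 * xbar = -19.2500 - -1.7713 * 12.2500 = 2.4490.

2.4490


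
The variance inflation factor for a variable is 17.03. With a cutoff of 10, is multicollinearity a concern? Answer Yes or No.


The threshold is 10.
VIF = 17.03 is >= 10.
Multicollinearity indication: Yes.

Yes


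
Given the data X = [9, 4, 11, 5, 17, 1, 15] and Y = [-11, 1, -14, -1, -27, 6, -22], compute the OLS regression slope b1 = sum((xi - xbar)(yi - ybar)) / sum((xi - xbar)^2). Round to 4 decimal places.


The sample means are xbar = 8.8571 and ybar = -9.7143.
Compute S_xx = 208.8571 and S_xy = -434.7143.
Slope b1 = S_xy / S_xx = -434.7143 / 208.8571 = -2.0814.

-2.0814


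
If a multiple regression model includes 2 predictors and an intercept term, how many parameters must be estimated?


Including the intercept, the model has 2 predictor coefficients + 1 intercept.
Total = 3.

3


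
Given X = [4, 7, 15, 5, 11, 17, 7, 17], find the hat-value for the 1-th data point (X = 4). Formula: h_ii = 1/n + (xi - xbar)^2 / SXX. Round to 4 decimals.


n = 8, xbar = 10.3750.
SXX = sum((xi - xbar)^2) = 201.8750.
h = 1/8 + (4 - 10.3750)^2 / 201.8750 = 0.3263.

0.3263


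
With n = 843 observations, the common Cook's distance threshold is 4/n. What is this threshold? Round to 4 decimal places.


Using the rule of thumb:
Threshold = 4 / 843 = 0.0047.

0.0047


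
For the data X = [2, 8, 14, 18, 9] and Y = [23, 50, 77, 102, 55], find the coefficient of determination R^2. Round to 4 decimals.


Fit the OLS line: b0 = 11.7984, b1 = 4.8629.
SSres = 18.4032.
SStot = 3537.2000.
R^2 = 1 - 18.4032/3537.2000 = 0.9948.

0.9948


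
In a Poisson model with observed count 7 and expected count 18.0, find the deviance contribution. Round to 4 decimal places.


Compute y*ln(y/mu) = 7*ln(7/18.0) = 7*-0.944462 = -6.611234.
y - mu = -11.0.
D = 2*(-6.611234 - (-11.0)) = 8.777532, which rounds to 8.7775.

8.7775


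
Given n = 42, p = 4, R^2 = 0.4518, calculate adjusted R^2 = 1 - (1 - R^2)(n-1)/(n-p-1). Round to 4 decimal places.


Adjusted R^2 = 1 - (1 - R^2) * (n-1)/(n-p-1).
(1 - R^2) = 0.5482.
(n-1)/(n-p-1) = 41/37.
(1 - R^2) * (n-1) = 0.5482 * 41 = 22.4762.
Divide by (n-p-1): 22.4762 / 37 = 0.6075.
Adj R^2 = 1 - 0.6075 = 0.3925.

0.3925
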